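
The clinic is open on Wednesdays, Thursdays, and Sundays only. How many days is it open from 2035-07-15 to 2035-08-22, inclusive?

2035-07-15 is a Sunday.
That's 39 days from start to end, counting both.
39 = 7 × 5 + 4, so there are 5 full weeks plus 4 extra days.
Each full week contributes 3 days from the set (Wed, Thu, Sun): 5 × 3 = 15.
The 4 extra days are Sunday, Monday, Tuesday, Wednesday — 2 of them qualify.
Total: 15 + 2 = 17.

17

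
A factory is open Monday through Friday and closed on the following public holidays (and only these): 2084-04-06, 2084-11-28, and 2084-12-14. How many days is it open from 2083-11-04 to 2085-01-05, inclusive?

2083-11-04 is a Thursday.
That's 429 days from start to end, counting both.
429 = 7 × 61 + 2, so there are 61 full weeks plus 2 extra days.
Each full week contributes 5 weekdays (Mon–Fri): 61 × 5 = 305.
The 2 extra days are Thursday, Friday — 2 of them qualify.
Total: 305 + 2 = 307.
Holidays: 2084-04-06 (Thu); 2084-11-28 (Tue); 2084-12-14 (Thu).
All 3 holidays fall on weekdays, so subtract 3.
Business days: 307 − 3 = 304.

304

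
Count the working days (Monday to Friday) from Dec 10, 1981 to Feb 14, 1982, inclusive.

47 weekdays

Dec 10, 1981 is a Thursday.
That's 67 days from start to end, counting both.
67 = 7 × 9 + 4, so there are 9 full weeks plus 4 extra days.
Each full week contributes 5 weekdays (Mon–Fri): 9 × 5 = 45.
The 4 extra days are Thursday, Friday, Saturday, Sunday — 2 of them qualify.
Total: 45 + 2 = 47.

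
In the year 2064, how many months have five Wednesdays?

A month has five Wednesdays exactly when Wednesday falls within its first (length − 28) days.
Jan: 31 days, starts Tue → 5 of Tue, Wed, Thu ✓
Feb: 29 days, starts Fri → 5 of Fri
Mar: 31 days, starts Sat → 5 of Sat, Sun, Mon
Apr: 30 days, starts Tue → 5 of Tue, Wed ✓
May: 31 days, starts Thu → 5 of Thu, Fri, Sat
Jun: 30 days, starts Sun → 5 of Sun, Mon
Jul: 31 days, starts Tue → 5 of Tue, Wed, Thu ✓
Aug: 31 days, starts Fri → 5 of Fri, Sat, Sun
Sep: 30 days, starts Mon → 5 of Mon, Tue
Oct: 31 days, starts Wed → 5 of Wed, Thu, Fri ✓
Nov: 30 days, starts Sat → 5 of Sat, Sun
Dec: 31 days, starts Mon → 5 of Mon, Tue, Wed ✓
Months with five Wednesdays: Jan, Apr, Jul, Oct, Dec.

5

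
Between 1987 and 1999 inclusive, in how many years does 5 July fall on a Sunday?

Day of week of July 5 in each year:
1987: Sun ✓, 1988: Tue, 1989: Wed, 1990: Thu, 1991: Fri, 1992: Sun ✓, 1993: Mon, 1994: Tue, 1995: Wed, 1996: Fri, 1997: Sat, 1998: Sun ✓, 1999: Mon
Sundays: 1987, 1992, 1998.

3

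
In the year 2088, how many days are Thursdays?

2088-01-01 is a Thursday.
That's 366 days from start to end, counting both.
366 = 7 × 52 + 2, so there are 52 full weeks plus 2 extra days.
Each full week contributes one Thursday: 52 so far.
The 2 extra days are Thursday, Friday — 1 of them qualifies.
Total: 52 + 1 = 53.

53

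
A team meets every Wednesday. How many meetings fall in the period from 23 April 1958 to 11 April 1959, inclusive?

23 April 1958 is a Wednesday.
That's 354 days from start to end, counting both.
354 = 7 × 50 + 4, so there are 50 full weeks plus 4 extra days.
Each full week contributes one Wednesday: 50 so far.
The 4 extra days are Wed, Thu, Fri, Sat — 1 of them qualifies.
Total: 50 + 1 = 51.

51 Wednesdays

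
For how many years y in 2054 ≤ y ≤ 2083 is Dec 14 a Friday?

Day of week of December 14 in each year:
2054: Mon, 2055: Tue, 2056: Thu, 2057: Fri ✓, 2058: Sat, 2059: Sun, 2060: Tue, 2061: Wed, 2062: Thu, 2063: Fri ✓, 2064: Sun, 2065: Mon, 2066: Tue, 2067: Wed, 2068: Fri ✓, 2069: Sat, 2070: Sun, 2071: Mon, 2072: Wed, 2073: Thu, 2074: Fri ✓, 2075: Sat, 2076: Mon, 2077: Tue, 2078: Wed, 2079: Thu, 2080: Sat, 2081: Sun, 2082: Mon, 2083: Tue
Fridays: 2057, 2063, 2068, 2074.

4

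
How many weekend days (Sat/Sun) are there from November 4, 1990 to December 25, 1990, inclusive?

15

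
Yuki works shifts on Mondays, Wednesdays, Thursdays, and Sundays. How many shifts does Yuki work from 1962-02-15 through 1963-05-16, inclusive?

261

1962-02-15 is a Thursday.
The range spans 456 days (inclusive of both endpoints).
456 = 7 × 65 + 1, so there are 65 full weeks plus 1 extra day.
Each full week contributes 4 days from the set (Mon, Wed, Thu, Sun): 65 × 4 = 260.
The 1 extra day is Thursday — 1 of them qualifies.
Total: 260 + 1 = 261.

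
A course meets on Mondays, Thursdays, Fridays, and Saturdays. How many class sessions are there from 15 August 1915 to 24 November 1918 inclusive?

684

15 August 1915 is a Sunday.
The range spans 1198 days (inclusive of both endpoints).
1198 = 7 × 171 + 1, so there are 171 full weeks plus 1 extra day.
Each full week contributes 4 days from the set (Mon, Thu, Fri, Sat): 171 × 4 = 684.
The 1 extra day is Sunday — none qualify.
Total: 684 + 0 = 684.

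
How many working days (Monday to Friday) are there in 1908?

262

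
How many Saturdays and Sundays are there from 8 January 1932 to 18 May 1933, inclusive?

8 January 1932 is a Friday.
That's 497 days from start to end, counting both.
497 = 7 × 71, so the span is exactly 71 full weeks.
Each full week contributes 2 weekend days (Sat, Sun): 71 × 2 = 142.
Total: 142.

142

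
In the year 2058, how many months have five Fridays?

A month has five Fridays exactly when Friday falls within its first (length − 28) days.
Jan: 31 days, starts Tue → 5 of Tue, Wed, Thu
Feb: 28 days, starts Fri → 5 of (none)
Mar: 31 days, starts Fri → 5 of Fri, Sat, Sun ✓
Apr: 30 days, starts Mon → 5 of Mon, Tue
May: 31 days, starts Wed → 5 of Wed, Thu, Fri ✓
Jun: 30 days, starts Sat → 5 of Sat, Sun
Jul: 31 days, starts Mon → 5 of Mon, Tue, Wed
Aug: 31 days, starts Thu → 5 of Thu, Fri, Sat ✓
Sep: 30 days, starts Sun → 5 of Sun, Mon
Oct: 31 days, starts Tue → 5 of Tue, Wed, Thu
Nov: 30 days, starts Fri → 5 of Fri, Sat ✓
Dec: 31 days, starts Sun → 5 of Sun, Mon, Tue
Months with five Fridays: Mar, May, Aug, Nov.

4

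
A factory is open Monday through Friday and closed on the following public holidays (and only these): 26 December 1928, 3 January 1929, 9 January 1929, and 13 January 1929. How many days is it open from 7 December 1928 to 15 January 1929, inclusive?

25 working days

7 December 1928 is a Friday.
That's 40 days from start to end, counting both.
40 = 7 × 5 + 5, so there are 5 full weeks plus 5 extra days.
Each full week contributes 5 weekdays (Mon–Fri): 5 × 5 = 25.
The 5 extra days are Fri, Sat, Sun, Mon, Tue — 3 of them qualify.
Total: 25 + 3 = 28.
Holidays: 26 December 1928 (Wed); 3 January 1929 (Thu); 9 January 1929 (Wed); 13 January 1929 (Sun).
3 of the 4 holidays fall on weekdays; the rest are weekends and were already excluded.
Business days: 28 − 3 = 25.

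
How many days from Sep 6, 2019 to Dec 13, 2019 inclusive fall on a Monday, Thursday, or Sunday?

Sep 6, 2019 is a Friday.
That's 99 days from start to end, counting both.
99 = 7 × 14 + 1, so there are 14 full weeks plus 1 extra day.
Each full week contributes 3 days from the set (Mon, Thu, Sun): 14 × 3 = 42.
The 1 extra day is Fri — none qualify.
Total: 42 + 0 = 42.

42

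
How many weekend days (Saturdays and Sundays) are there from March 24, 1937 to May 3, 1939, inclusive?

March 24, 1937 is a Wednesday.
That's 771 days from start to end, counting both.
771 = 7 × 110 + 1, so there are 110 full weeks plus 1 extra day.
Each full week contributes 2 weekend days (Sat, Sun): 110 × 2 = 220.
The 1 extra day is Wednesday — none qualify.
Total: 220 + 0 = 220.

220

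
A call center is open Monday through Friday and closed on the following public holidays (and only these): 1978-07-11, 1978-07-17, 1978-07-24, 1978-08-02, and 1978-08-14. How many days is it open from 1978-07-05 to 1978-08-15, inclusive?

1978-07-05 is a Wednesday.
That's 42 days from start to end, counting both.
42 = 7 × 6, so the span is exactly 6 full weeks.
Each full week contributes 5 weekdays (Mon–Fri): 6 × 5 = 30.
Holidays: 1978-07-11 (Tue); 1978-07-17 (Mon); 1978-07-24 (Mon); 1978-08-02 (Wed); 1978-08-14 (Mon).
All 5 holidays fall on weekdays, so subtract 5.
Business days: 30 − 5 = 25.

25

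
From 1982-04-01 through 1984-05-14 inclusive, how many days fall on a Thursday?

1982-04-01 is a Thursday.
From 1982-04-01 to 1984-05-14 is 775 days inclusive.
775 = 7 × 110 + 5, so there are 110 full weeks plus 5 extra days.
Each full week contributes one Thursday: 110 so far.
The 5 extra days are Thursday, Friday, Saturday, Sunday, Monday — 1 of them qualifies.
Total: 110 + 1 = 111.

111 Thursdays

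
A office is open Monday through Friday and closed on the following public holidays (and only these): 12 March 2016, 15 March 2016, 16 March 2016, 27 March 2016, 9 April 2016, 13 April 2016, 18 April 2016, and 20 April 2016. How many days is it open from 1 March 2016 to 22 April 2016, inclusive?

1 March 2016 is a Tuesday.
That's 53 days from start to end, counting both.
53 = 7 × 7 + 4, so there are 7 full weeks plus 4 extra days.
Each full week contributes 5 weekdays (Mon–Fri): 7 × 5 = 35.
The 4 extra days are Tue, Wed, Thu, Fri — 4 of them qualify.
Total: 35 + 4 = 39.
Holidays: 12 March 2016 (Sat); 15 March 2016 (Tue); 16 March 2016 (Wed); 27 March 2016 (Sun); 9 April 2016 (Sat); 13 April 2016 (Wed); 18 April 2016 (Mon); 20 April 2016 (Wed).
5 of the 8 holidays fall on weekdays; the rest are weekends and were already excluded.
Business days: 39 − 5 = 34.

34 working days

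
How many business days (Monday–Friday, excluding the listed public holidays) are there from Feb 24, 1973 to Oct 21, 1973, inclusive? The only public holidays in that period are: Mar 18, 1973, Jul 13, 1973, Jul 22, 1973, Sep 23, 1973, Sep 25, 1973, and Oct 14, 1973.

168 business days

Feb 24, 1973 is a Saturday.
The range spans 240 days (inclusive of both endpoints).
240 = 7 × 34 + 2, so there are 34 full weeks plus 2 extra days.
Each full week contributes 5 weekdays (Mon–Fri): 34 × 5 = 170.
The 2 extra days are Sat, Sun — none qualify.
Total: 170 + 0 = 170.
Holidays: Mar 18, 1973 (Sun); Jul 13, 1973 (Fri); Jul 22, 1973 (Sun); Sep 23, 1973 (Sun); Sep 25, 1973 (Tue); Oct 14, 1973 (Sun).
2 of the 6 holidays fall on weekdays; the rest are weekends and were already excluded.
Business days: 170 − 2 = 168.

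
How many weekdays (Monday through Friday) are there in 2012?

261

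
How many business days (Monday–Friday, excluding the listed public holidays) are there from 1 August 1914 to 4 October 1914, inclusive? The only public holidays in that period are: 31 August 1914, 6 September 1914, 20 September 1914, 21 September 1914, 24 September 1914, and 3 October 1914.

1 August 1914 is a Saturday.
That's 65 days from start to end, counting both.
65 = 7 × 9 + 2, so there are 9 full weeks plus 2 extra days.
Each full week contributes 5 weekdays (Mon–Fri): 9 × 5 = 45.
The 2 extra days are Saturday, Sunday — none qualify.
Total: 45 + 0 = 45.
Holidays: 31 August 1914 (Mon); 6 September 1914 (Sun); 20 September 1914 (Sun); 21 September 1914 (Mon); 24 September 1914 (Thu); 3 October 1914 (Sat).
3 of the 6 holidays fall on weekdays; the rest are weekends and were already excluded.
Business days: 45 − 3 = 42.

42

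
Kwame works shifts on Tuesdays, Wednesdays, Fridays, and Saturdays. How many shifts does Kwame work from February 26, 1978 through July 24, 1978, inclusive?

February 26, 1978 is a Sunday.
The range spans 149 days (inclusive of both endpoints).
149 = 7 × 21 + 2, so there are 21 full weeks plus 2 extra days.
Each full week contributes 4 days from the set (Tue, Wed, Fri, Sat): 21 × 4 = 84.
The 2 extra days are Sunday, Monday — none qualify.
Total: 84 + 0 = 84.

84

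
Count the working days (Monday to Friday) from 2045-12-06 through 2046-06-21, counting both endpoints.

2045-12-06 is a Wednesday.
From 2045-12-06 to 2046-06-21 is 198 days inclusive.
198 = 7 × 28 + 2, so there are 28 full weeks plus 2 extra days.
Each full week contributes 5 weekdays (Mon–Fri): 28 × 5 = 140.
The 2 extra days are Wed, Thu — 2 of them qualify.
Total: 140 + 2 = 142.

142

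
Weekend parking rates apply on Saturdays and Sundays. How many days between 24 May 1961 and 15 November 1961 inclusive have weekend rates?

24 May 1961 is a Wednesday.
From 24 May 1961 to 15 November 1961 is 176 days inclusive.
176 = 7 × 25 + 1, so there are 25 full weeks plus 1 extra day.
Each full week contributes 2 weekend days (Sat, Sun): 25 × 2 = 50.
The 1 extra day is Wed — none qualify.
Total: 50 + 0 = 50.

50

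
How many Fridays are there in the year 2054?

January 1, 2054 is a Thursday.
The range spans 365 days (inclusive of both endpoints).
365 = 7 × 52 + 1, so there are 52 full weeks plus 1 extra day.
Each full week contributes one Friday: 52 so far.
The 1 extra day is Thursday — none qualify.
Total: 52 + 0 = 52.

52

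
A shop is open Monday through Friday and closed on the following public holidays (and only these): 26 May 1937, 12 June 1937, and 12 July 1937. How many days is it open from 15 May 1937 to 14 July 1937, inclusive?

15 May 1937 is a Saturday.
That's 61 days from start to end, counting both.
61 = 7 × 8 + 5, so there are 8 full weeks plus 5 extra days.
Each full week contributes 5 weekdays (Mon–Fri): 8 × 5 = 40.
The 5 extra days are Saturday, Sunday, Monday, Tuesday, Wednesday — 3 of them qualify.
Total: 40 + 3 = 43.
Holidays: 26 May 1937 (Wed); 12 June 1937 (Sat); 12 July 1937 (Mon).
2 of the 3 holidays fall on weekdays; the rest are weekends and were already excluded.
Business days: 43 − 2 = 41.

41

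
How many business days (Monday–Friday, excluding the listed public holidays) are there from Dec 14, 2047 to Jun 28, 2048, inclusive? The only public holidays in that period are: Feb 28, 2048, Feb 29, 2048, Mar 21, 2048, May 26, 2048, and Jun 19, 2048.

Dec 14, 2047 is a Saturday.
From Dec 14, 2047 to Jun 28, 2048 is 198 days inclusive.
198 = 7 × 28 + 2, so there are 28 full weeks plus 2 extra days.
Each full week contributes 5 weekdays (Mon–Fri): 28 × 5 = 140.
The 2 extra days are Saturday, Sunday — none qualify.
Total: 140 + 0 = 140.
Holidays: Feb 28, 2048 (Fri); Feb 29, 2048 (Sat); Mar 21, 2048 (Sat); May 26, 2048 (Tue); Jun 19, 2048 (Fri).
3 of the 5 holidays fall on weekdays; the rest are weekends and were already excluded.
Business days: 140 − 3 = 137.

137 business days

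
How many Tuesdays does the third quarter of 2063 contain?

Jul 1, 2063 is a Sunday.
That's 92 days from start to end, counting both.
92 = 7 × 13 + 1, so there are 13 full weeks plus 1 extra day.
Each full week contributes one Tuesday: 13 so far.
The 1 extra day is Sunday — none qualify.
Total: 13 + 0 = 13.

13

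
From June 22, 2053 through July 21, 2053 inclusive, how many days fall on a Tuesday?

4

June 22, 2053 is a Sunday.
From June 22, 2053 to July 21, 2053 is 30 days inclusive.
30 = 7 × 4 + 2, so there are 4 full weeks plus 2 extra days.
Each full week contributes one Tuesday: 4 so far.
The 2 extra days are Sunday, Monday — none qualify.
Total: 4 + 0 = 4.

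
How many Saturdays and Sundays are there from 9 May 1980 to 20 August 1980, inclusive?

30

9 May 1980 is a Friday.
That's 104 days from start to end, counting both.
104 = 7 × 14 + 6, so there are 14 full weeks plus 6 extra days.
Each full week contributes 2 weekend days (Sat, Sun): 14 × 2 = 28.
The 6 extra days are Friday, Saturday, Sunday, Monday, Tuesday, Wednesday — 2 of them qualify.
Total: 28 + 2 = 30.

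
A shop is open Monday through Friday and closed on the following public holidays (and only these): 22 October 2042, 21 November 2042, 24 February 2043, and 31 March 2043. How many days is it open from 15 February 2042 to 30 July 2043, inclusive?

375

15 February 2042 is a Saturday.
That's 531 days from start to end, counting both.
531 = 7 × 75 + 6, so there are 75 full weeks plus 6 extra days.
Each full week contributes 5 weekdays (Mon–Fri): 75 × 5 = 375.
The 6 extra days are Sat, Sun, Mon, Tue, Wed, Thu — 4 of them qualify.
Total: 375 + 4 = 379.
Holidays: 22 October 2042 (Wed); 21 November 2042 (Fri); 24 February 2043 (Tue); 31 March 2043 (Tue).
All 4 holidays fall on weekdays, so subtract 4.
Business days: 379 − 4 = 375.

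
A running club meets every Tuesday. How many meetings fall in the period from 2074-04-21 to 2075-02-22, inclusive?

2074-04-21 is a Saturday.
That's 308 days from start to end, counting both.
308 = 7 × 44, so the span is exactly 44 full weeks.
Each full week contributes one Tuesday: 44 so far.
Total: 44.

44 Tuesdays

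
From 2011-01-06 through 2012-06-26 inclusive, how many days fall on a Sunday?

77 Sundays

2011-01-06 is a Thursday.
From 2011-01-06 to 2012-06-26 is 538 days inclusive.
538 = 7 × 76 + 6, so there are 76 full weeks plus 6 extra days.
Each full week contributes one Sunday: 76 so far.
The 6 extra days are Thursday, Friday, Saturday, Sunday, Monday, Tuesday — 1 of them qualifies.
Total: 76 + 1 = 77.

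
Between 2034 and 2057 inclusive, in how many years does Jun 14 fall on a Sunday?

4

Day of week of June 14 in each year:
2034: Wed, 2035: Thu, 2036: Sat, 2037: Sun ✓, 2038: Mon, 2039: Tue, 2040: Thu, 2041: Fri, 2042: Sat, 2043: Sun ✓, 2044: Tue, 2045: Wed, 2046: Thu, 2047: Fri, 2048: Sun ✓, 2049: Mon, 2050: Tue, 2051: Wed, 2052: Fri, 2053: Sat, 2054: Sun ✓, 2055: Mon, 2056: Wed, 2057: Thu
Sundays: 2037, 2043, 2048, 2054.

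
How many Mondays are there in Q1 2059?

1 January 2059 is a Wednesday.
The range spans 90 days (inclusive of both endpoints).
90 = 7 × 12 + 6, so there are 12 full weeks plus 6 extra days.
Each full week contributes one Monday: 12 so far.
The 6 extra days are Wednesday, Thursday, Friday, Saturday, Sunday, Monday — 1 of them qualifies.
Total: 12 + 1 = 13.

13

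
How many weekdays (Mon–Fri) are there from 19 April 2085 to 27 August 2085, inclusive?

93

19 April 2085 is a Thursday.
That's 131 days from start to end, counting both.
131 = 7 × 18 + 5, so there are 18 full weeks plus 5 extra days.
Each full week contributes 5 weekdays (Mon–Fri): 18 × 5 = 90.
The 5 extra days are Thursday, Friday, Saturday, Sunday, Monday — 3 of them qualify.
Total: 90 + 3 = 93.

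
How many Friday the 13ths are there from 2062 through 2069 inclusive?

Friday-the-13ths by year:
2062: Jan, Oct
2063: Apr, Jul
2064: Jun
2065: Feb, Mar, Nov
2066: Aug
2067: May
2068: Jan, Apr, Jul
2069: Sep, Dec

15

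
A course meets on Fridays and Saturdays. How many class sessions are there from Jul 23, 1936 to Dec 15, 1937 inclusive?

Jul 23, 1936 is a Thursday.
That's 511 days from start to end, counting both.
511 = 7 × 73, so the span is exactly 73 full weeks.
Each full week contributes 2 days from the set (Fri, Sat): 73 × 2 = 146.
Total: 146.

146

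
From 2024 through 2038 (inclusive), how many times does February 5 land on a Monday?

Day of week of February 5 in each year:
2024: Mon ✓, 2025: Wed, 2026: Thu, 2027: Fri, 2028: Sat, 2029: Mon ✓, 2030: Tue, 2031: Wed, 2032: Thu, 2033: Sat, 2034: Sun, 2035: Mon ✓, 2036: Tue, 2037: Thu, 2038: Fri
Mondays: 2024, 2029, 2035.

3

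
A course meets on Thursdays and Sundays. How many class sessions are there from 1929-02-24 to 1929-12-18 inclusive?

1929-02-24 is a Sunday.
That's 298 days from start to end, counting both.
298 = 7 × 42 + 4, so there are 42 full weeks plus 4 extra days.
Each full week contributes 2 days from the set (Thu, Sun): 42 × 2 = 84.
The 4 extra days are Sun, Mon, Tue, Wed — 1 of them qualifies.
Total: 84 + 1 = 85.

85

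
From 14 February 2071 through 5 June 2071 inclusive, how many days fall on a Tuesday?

16

14 February 2071 is a Saturday.
That's 112 days from start to end, counting both.
112 = 7 × 16, so the span is exactly 16 full weeks.
Each full week contributes one Tuesday: 16 so far.
Total: 16.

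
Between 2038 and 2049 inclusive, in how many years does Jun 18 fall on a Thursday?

2

Day of week of June 18 in each year:
2038: Fri, 2039: Sat, 2040: Mon, 2041: Tue, 2042: Wed, 2043: Thu ✓, 2044: Sat, 2045: Sun, 2046: Mon, 2047: Tue, 2048: Thu ✓, 2049: Fri
Thursdays: 2043, 2048.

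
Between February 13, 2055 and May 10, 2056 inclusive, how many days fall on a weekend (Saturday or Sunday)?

February 13, 2055 is a Saturday.
The range spans 453 days (inclusive of both endpoints).
453 = 7 × 64 + 5, so there are 64 full weeks plus 5 extra days.
Each full week contributes 2 weekend days (Sat, Sun): 64 × 2 = 128.
The 5 extra days are Saturday, Sunday, Monday, Tuesday, Wednesday — 2 of them qualify.
Total: 128 + 2 = 130.

130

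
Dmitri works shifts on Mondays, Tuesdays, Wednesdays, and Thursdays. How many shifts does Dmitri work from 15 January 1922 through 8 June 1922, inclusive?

84

15 January 1922 is a Sunday.
The range spans 145 days (inclusive of both endpoints).
145 = 7 × 20 + 5, so there are 20 full weeks plus 5 extra days.
Each full week contributes 4 days from the set (Mon, Tue, Wed, Thu): 20 × 4 = 80.
The 5 extra days are Sun, Mon, Tue, Wed, Thu — 4 of them qualify.
Total: 80 + 4 = 84.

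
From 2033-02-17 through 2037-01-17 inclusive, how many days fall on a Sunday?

2033-02-17 is a Thursday.
The range spans 1431 days (inclusive of both endpoints).
1431 = 7 × 204 + 3, so there are 204 full weeks plus 3 extra days.
Each full week contributes one Sunday: 204 so far.
The 3 extra days are Thu, Fri, Sat — none qualify.
Total: 204 + 0 = 204.

204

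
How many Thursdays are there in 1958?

52

Jan 1, 1958 is a Wednesday.
The range spans 365 days (inclusive of both endpoints).
365 = 7 × 52 + 1, so there are 52 full weeks plus 1 extra day.
Each full week contributes one Thursday: 52 so far.
The 1 extra day is Wed — none qualify.
Total: 52 + 0 = 52.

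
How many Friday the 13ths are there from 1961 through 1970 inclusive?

18

Friday-the-13ths by year:
1961: Jan, Oct
1962: Apr, Jul
1963: Sep, Dec
1964: Mar, Nov
1965: Aug
1966: May
1967: Jan, Oct
1968: Sep, Dec
1969: Jun
1970: Feb, Mar, Nov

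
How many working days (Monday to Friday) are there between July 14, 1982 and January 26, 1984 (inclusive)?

402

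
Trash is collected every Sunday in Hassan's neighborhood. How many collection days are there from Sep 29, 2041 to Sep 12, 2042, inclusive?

Sep 29, 2041 is a Sunday.
From Sep 29, 2041 to Sep 12, 2042 is 349 days inclusive.
349 = 7 × 49 + 6, so there are 49 full weeks plus 6 extra days.
Each full week contributes one Sunday: 49 so far.
The 6 extra days are Sun, Mon, Tue, Wed, Thu, Fri — 1 of them qualifies.
Total: 49 + 1 = 50.

50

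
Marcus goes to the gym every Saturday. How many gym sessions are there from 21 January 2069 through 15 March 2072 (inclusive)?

21 January 2069 is a Monday.
That's 1150 days from start to end, counting both.
1150 = 7 × 164 + 2, so there are 164 full weeks plus 2 extra days.
Each full week contributes one Saturday: 164 so far.
The 2 extra days are Mon, Tue — none qualify.
Total: 164 + 0 = 164.

164 Saturdays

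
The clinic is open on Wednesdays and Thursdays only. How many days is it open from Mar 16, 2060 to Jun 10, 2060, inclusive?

Mar 16, 2060 is a Tuesday.
That's 87 days from start to end, counting both.
87 = 7 × 12 + 3, so there are 12 full weeks plus 3 extra days.
Each full week contributes 2 days from the set (Wed, Thu): 12 × 2 = 24.
The 3 extra days are Tue, Wed, Thu — 2 of them qualify.
Total: 24 + 2 = 26.

26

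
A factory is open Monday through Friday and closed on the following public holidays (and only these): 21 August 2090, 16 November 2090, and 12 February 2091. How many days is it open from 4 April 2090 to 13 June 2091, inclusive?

4 April 2090 is a Tuesday.
That's 436 days from start to end, counting both.
436 = 7 × 62 + 2, so there are 62 full weeks plus 2 extra days.
Each full week contributes 5 weekdays (Mon–Fri): 62 × 5 = 310.
The 2 extra days are Tuesday, Wednesday — 2 of them qualify.
Total: 310 + 2 = 312.
Holidays: 21 August 2090 (Mon); 16 November 2090 (Thu); 12 February 2091 (Mon).
All 3 holidays fall on weekdays, so subtract 3.
Business days: 312 − 3 = 309.

309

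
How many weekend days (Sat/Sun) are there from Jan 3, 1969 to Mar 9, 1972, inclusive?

332

Jan 3, 1969 is a Friday.
From Jan 3, 1969 to Mar 9, 1972 is 1162 days inclusive.
1162 = 7 × 166, so the span is exactly 166 full weeks.
Each full week contributes 2 weekend days (Sat, Sun): 166 × 2 = 332.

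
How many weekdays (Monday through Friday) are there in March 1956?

22

Mar 1, 1956 is a Thursday.
From Mar 1, 1956 to Mar 31, 1956 is 31 days inclusive.
31 = 7 × 4 + 3, so there are 4 full weeks plus 3 extra days.
Each full week contributes 5 weekdays (Mon–Fri): 4 × 5 = 20.
The 3 extra days are Thu, Fri, Sat — 2 of them qualify.
Total: 20 + 2 = 22.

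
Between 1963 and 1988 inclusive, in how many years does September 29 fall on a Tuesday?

Day of week of September 29 in each year:
1963: Sun, 1964: Tue ✓, 1965: Wed, 1966: Thu, 1967: Fri, 1968: Sun, 1969: Mon, 1970: Tue ✓, 1971: Wed, 1972: Fri, 1973: Sat, 1974: Sun, 1975: Mon, 1976: Wed, 1977: Thu, 1978: Fri, 1979: Sat, 1980: Mon, 1981: Tue ✓, 1982: Wed, 1983: Thu, 1984: Sat, 1985: Sun, 1986: Mon, 1987: Tue ✓, 1988: Thu
Tuesdays: 1964, 1970, 1981, 1987.

4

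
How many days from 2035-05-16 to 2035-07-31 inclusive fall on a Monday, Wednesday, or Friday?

33

2035-05-16 is a Wednesday.
From 2035-05-16 to 2035-07-31 is 77 days inclusive.
77 = 7 × 11, so the span is exactly 11 full weeks.
Each full week contributes 3 days from the set (Mon, Wed, Fri): 11 × 3 = 33.
Total: 33.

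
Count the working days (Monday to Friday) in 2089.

260

1 January 2089 is a Saturday.
The range spans 365 days (inclusive of both endpoints).
365 = 7 × 52 + 1, so there are 52 full weeks plus 1 extra day.
Each full week contributes 5 weekdays (Mon–Fri): 52 × 5 = 260.
The 1 extra day is Saturday — none qualify.
Total: 260 + 0 = 260.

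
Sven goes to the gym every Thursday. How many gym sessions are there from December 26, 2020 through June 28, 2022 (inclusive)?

December 26, 2020 is a Saturday.
That's 550 days from start to end, counting both.
550 = 7 × 78 + 4, so there are 78 full weeks plus 4 extra days.
Each full week contributes one Thursday: 78 so far.
The 4 extra days are Sat, Sun, Mon, Tue — none qualify.
Total: 78 + 0 = 78.

78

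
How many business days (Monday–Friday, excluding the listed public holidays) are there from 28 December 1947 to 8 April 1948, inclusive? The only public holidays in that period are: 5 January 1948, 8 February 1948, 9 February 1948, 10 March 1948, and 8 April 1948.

28 December 1947 is a Sunday.
The range spans 103 days (inclusive of both endpoints).
103 = 7 × 14 + 5, so there are 14 full weeks plus 5 extra days.
Each full week contributes 5 weekdays (Mon–Fri): 14 × 5 = 70.
The 5 extra days are Sunday, Monday, Tuesday, Wednesday, Thursday — 4 of them qualify.
Total: 70 + 4 = 74.
Holidays: 5 January 1948 (Mon); 8 February 1948 (Sun); 9 February 1948 (Mon); 10 March 1948 (Wed); 8 April 1948 (Thu).
4 of the 5 holidays fall on weekdays; the rest are weekends and were already excluded.
Business days: 74 − 4 = 70.

70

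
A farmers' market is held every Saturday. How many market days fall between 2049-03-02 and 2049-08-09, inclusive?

23 Saturdays

2049-03-02 is a Tuesday.
The range spans 161 days (inclusive of both endpoints).
161 = 7 × 23, so the span is exactly 23 full weeks.
Each full week contributes one Saturday: 23 so far.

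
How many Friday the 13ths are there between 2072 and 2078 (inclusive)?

11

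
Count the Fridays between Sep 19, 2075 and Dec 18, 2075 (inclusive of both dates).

Sep 19, 2075 is a Thursday.
From Sep 19, 2075 to Dec 18, 2075 is 91 days inclusive.
91 = 7 × 13, so the span is exactly 13 full weeks.
Each full week contributes one Friday: 13 so far.
Total: 13.

13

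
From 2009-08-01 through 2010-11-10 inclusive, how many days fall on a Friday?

2009-08-01 is a Saturday.
The range spans 467 days (inclusive of both endpoints).
467 = 7 × 66 + 5, so there are 66 full weeks plus 5 extra days.
Each full week contributes one Friday: 66 so far.
The 5 extra days are Saturday, Sunday, Monday, Tuesday, Wednesday — none qualify.
Total: 66 + 0 = 66.

66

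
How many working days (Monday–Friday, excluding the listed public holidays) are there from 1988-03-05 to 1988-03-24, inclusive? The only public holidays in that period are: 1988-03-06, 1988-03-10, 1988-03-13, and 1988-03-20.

1988-03-05 is a Saturday.
The range spans 20 days (inclusive of both endpoints).
20 = 7 × 2 + 6, so there are 2 full weeks plus 6 extra days.
Each full week contributes 5 weekdays (Mon–Fri): 2 × 5 = 10.
The 6 extra days are Saturday, Sunday, Monday, Tuesday, Wednesday, Thursday — 4 of them qualify.
Total: 10 + 4 = 14.
Holidays: 1988-03-06 (Sun); 1988-03-10 (Thu); 1988-03-13 (Sun); 1988-03-20 (Sun).
1 of the 4 holidays fall on weekdays; the rest are weekends and were already excluded.
Business days: 14 − 1 = 13.

13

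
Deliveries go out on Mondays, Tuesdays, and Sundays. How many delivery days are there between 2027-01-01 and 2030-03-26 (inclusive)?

507

2027-01-01 is a Friday.
That's 1181 days from start to end, counting both.
1181 = 7 × 168 + 5, so there are 168 full weeks plus 5 extra days.
Each full week contributes 3 days from the set (Mon, Tue, Sun): 168 × 3 = 504.
The 5 extra days are Fri, Sat, Sun, Mon, Tue — 3 of them qualify.
Total: 504 + 3 = 507.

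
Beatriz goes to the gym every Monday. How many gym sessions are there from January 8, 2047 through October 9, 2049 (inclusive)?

January 8, 2047 is a Tuesday.
That's 1006 days from start to end, counting both.
1006 = 7 × 143 + 5, so there are 143 full weeks plus 5 extra days.
Each full week contributes one Monday: 143 so far.
The 5 extra days are Tue, Wed, Thu, Fri, Sat — none qualify.
Total: 143 + 0 = 143.

143 Mondays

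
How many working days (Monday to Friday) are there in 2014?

2014-01-01 is a Wednesday.
The range spans 365 days (inclusive of both endpoints).
365 = 7 × 52 + 1, so there are 52 full weeks plus 1 extra day.
Each full week contributes 5 weekdays (Mon–Fri): 52 × 5 = 260.
The 1 extra day is Wednesday — 1 of them qualifies.
Total: 260 + 1 = 261.

261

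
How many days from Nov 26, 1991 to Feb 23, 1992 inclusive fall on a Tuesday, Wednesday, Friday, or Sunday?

Nov 26, 1991 is a Tuesday.
That's 90 days from start to end, counting both.
90 = 7 × 12 + 6, so there are 12 full weeks plus 6 extra days.
Each full week contributes 4 days from the set (Tue, Wed, Fri, Sun): 12 × 4 = 48.
The 6 extra days are Tue, Wed, Thu, Fri, Sat, Sun — 4 of them qualify.
Total: 48 + 4 = 52.

52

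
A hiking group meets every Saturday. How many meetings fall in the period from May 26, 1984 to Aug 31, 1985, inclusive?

67 Saturdays

May 26, 1984 is a Saturday.
From May 26, 1984 to Aug 31, 1985 is 463 days inclusive.
463 = 7 × 66 + 1, so there are 66 full weeks plus 1 extra day.
Each full week contributes one Saturday: 66 so far.
The 1 extra day is Sat — 1 of them qualifies.
Total: 66 + 1 = 67.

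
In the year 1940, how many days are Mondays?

53

January 1, 1940 is a Monday.
From January 1, 1940 to December 31, 1940 is 366 days inclusive.
366 = 7 × 52 + 2, so there are 52 full weeks plus 2 extra days.
Each full week contributes one Monday: 52 so far.
The 2 extra days are Monday, Tuesday — 1 of them qualifies.
Total: 52 + 1 = 53.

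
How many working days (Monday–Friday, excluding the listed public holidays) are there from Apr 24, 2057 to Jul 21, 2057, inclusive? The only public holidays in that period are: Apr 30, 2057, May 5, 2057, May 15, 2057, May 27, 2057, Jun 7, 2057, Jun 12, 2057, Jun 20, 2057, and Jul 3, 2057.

Apr 24, 2057 is a Tuesday.
That's 89 days from start to end, counting both.
89 = 7 × 12 + 5, so there are 12 full weeks plus 5 extra days.
Each full week contributes 5 weekdays (Mon–Fri): 12 × 5 = 60.
The 5 extra days are Tue, Wed, Thu, Fri, Sat — 4 of them qualify.
Total: 60 + 4 = 64.
Holidays: Apr 30, 2057 (Mon); May 5, 2057 (Sat); May 15, 2057 (Tue); May 27, 2057 (Sun); Jun 7, 2057 (Thu); Jun 12, 2057 (Tue); Jun 20, 2057 (Wed); Jul 3, 2057 (Tue).
6 of the 8 holidays fall on weekdays; the rest are weekends and were already excluded.
Business days: 64 − 6 = 58.

58 working days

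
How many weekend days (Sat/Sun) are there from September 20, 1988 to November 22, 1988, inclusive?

September 20, 1988 is a Tuesday.
The range spans 64 days (inclusive of both endpoints).
64 = 7 × 9 + 1, so there are 9 full weeks plus 1 extra day.
Each full week contributes 2 weekend days (Sat, Sun): 9 × 2 = 18.
The 1 extra day is Tuesday — none qualify.
Total: 18 + 0 = 18.

18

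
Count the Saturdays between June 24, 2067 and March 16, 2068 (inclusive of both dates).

38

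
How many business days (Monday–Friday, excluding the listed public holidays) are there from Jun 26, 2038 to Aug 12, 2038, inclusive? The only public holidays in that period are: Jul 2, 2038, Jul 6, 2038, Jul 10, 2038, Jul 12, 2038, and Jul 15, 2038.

30

Jun 26, 2038 is a Saturday.
The range spans 48 days (inclusive of both endpoints).
48 = 7 × 6 + 6, so there are 6 full weeks plus 6 extra days.
Each full week contributes 5 weekdays (Mon–Fri): 6 × 5 = 30.
The 6 extra days are Sat, Sun, Mon, Tue, Wed, Thu — 4 of them qualify.
Total: 30 + 4 = 34.
Holidays: Jul 2, 2038 (Fri); Jul 6, 2038 (Tue); Jul 10, 2038 (Sat); Jul 12, 2038 (Mon); Jul 15, 2038 (Thu).
4 of the 5 holidays fall on weekdays; the rest are weekends and were already excluded.
Business days: 34 − 4 = 30.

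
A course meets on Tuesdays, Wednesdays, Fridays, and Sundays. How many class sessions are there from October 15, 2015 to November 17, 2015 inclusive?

October 15, 2015 is a Thursday.
That's 34 days from start to end, counting both.
34 = 7 × 4 + 6, so there are 4 full weeks plus 6 extra days.
Each full week contributes 4 days from the set (Tue, Wed, Fri, Sun): 4 × 4 = 16.
The 6 extra days are Thursday, Friday, Saturday, Sunday, Monday, Tuesday — 3 of them qualify.
Total: 16 + 3 = 19.

19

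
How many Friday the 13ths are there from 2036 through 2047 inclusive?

22

Friday-the-13ths by year:
2036: Jun
2037: Feb, Mar, Nov
2038: Aug
2039: May
2040: Jan, Apr, Jul
2041: Sep, Dec
2042: Jun
2043: Feb, Mar, Nov
2044: May
2045: Jan, Oct
2046: Apr, Jul
2047: Sep, Dec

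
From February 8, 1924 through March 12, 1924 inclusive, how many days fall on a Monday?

5 Mondays

February 8, 1924 is a Friday.
The range spans 34 days (inclusive of both endpoints).
34 = 7 × 4 + 6, so there are 4 full weeks plus 6 extra days.
Each full week contributes one Monday: 4 so far.
The 6 extra days are Friday, Saturday, Sunday, Monday, Tuesday, Wednesday — 1 of them qualifies.
Total: 4 + 1 = 5.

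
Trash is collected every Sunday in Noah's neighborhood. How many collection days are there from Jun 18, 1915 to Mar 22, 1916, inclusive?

Jun 18, 1915 is a Friday.
The range spans 279 days (inclusive of both endpoints).
279 = 7 × 39 + 6, so there are 39 full weeks plus 6 extra days.
Each full week contributes one Sunday: 39 so far.
The 6 extra days are Friday, Saturday, Sunday, Monday, Tuesday, Wednesday — 1 of them qualifies.
Total: 39 + 1 = 40.

40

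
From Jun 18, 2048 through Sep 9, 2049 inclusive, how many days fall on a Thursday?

Jun 18, 2048 is a Thursday.
From Jun 18, 2048 to Sep 9, 2049 is 449 days inclusive.
449 = 7 × 64 + 1, so there are 64 full weeks plus 1 extra day.
Each full week contributes one Thursday: 64 so far.
The 1 extra day is Thursday — 1 of them qualifies.
Total: 64 + 1 = 65.

65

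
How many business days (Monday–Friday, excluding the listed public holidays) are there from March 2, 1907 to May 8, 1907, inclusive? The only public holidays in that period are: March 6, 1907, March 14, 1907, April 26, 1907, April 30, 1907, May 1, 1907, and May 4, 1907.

March 2, 1907 is a Saturday.
The range spans 68 days (inclusive of both endpoints).
68 = 7 × 9 + 5, so there are 9 full weeks plus 5 extra days.
Each full week contributes 5 weekdays (Mon–Fri): 9 × 5 = 45.
The 5 extra days are Sat, Sun, Mon, Tue, Wed — 3 of them qualify.
Total: 45 + 3 = 48.
Holidays: March 6, 1907 (Wed); March 14, 1907 (Thu); April 26, 1907 (Fri); April 30, 1907 (Tue); May 1, 1907 (Wed); May 4, 1907 (Sat).
5 of the 6 holidays fall on weekdays; the rest are weekends and were already excluded.
Business days: 48 − 5 = 43.

43 business days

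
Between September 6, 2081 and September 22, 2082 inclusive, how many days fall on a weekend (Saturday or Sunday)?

September 6, 2081 is a Saturday.
That's 382 days from start to end, counting both.
382 = 7 × 54 + 4, so there are 54 full weeks plus 4 extra days.
Each full week contributes 2 weekend days (Sat, Sun): 54 × 2 = 108.
The 4 extra days are Saturday, Sunday, Monday, Tuesday — 2 of them qualify.
Total: 108 + 2 = 110.

110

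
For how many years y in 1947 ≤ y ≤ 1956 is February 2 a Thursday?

2

Day of week of February 2 in each year:
1947: Sun, 1948: Mon, 1949: Wed, 1950: Thu ✓, 1951: Fri, 1952: Sat, 1953: Mon, 1954: Tue, 1955: Wed, 1956: Thu ✓
Thursdays: 1950, 1956.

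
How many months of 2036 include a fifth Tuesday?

A month has five Tuesdays exactly when Tuesday falls within its first (length − 28) days.
Jan: 31 days, starts Tue → 5 of Tue, Wed, Thu ✓
Feb: 29 days, starts Fri → 5 of Fri
Mar: 31 days, starts Sat → 5 of Sat, Sun, Mon
Apr: 30 days, starts Tue → 5 of Tue, Wed ✓
May: 31 days, starts Thu → 5 of Thu, Fri, Sat
Jun: 30 days, starts Sun → 5 of Sun, Mon
Jul: 31 days, starts Tue → 5 of Tue, Wed, Thu ✓
Aug: 31 days, starts Fri → 5 of Fri, Sat, Sun
Sep: 30 days, starts Mon → 5 of Mon, Tue ✓
Oct: 31 days, starts Wed → 5 of Wed, Thu, Fri
Nov: 30 days, starts Sat → 5 of Sat, Sun
Dec: 31 days, starts Mon → 5 of Mon, Tue, Wed ✓
Months with five Tuesdays: Jan, Apr, Jul, Sep, Dec.

5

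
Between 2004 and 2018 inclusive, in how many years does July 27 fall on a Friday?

3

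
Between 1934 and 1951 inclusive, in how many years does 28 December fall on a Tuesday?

Day of week of December 28 in each year:
1934: Fri, 1935: Sat, 1936: Mon, 1937: Tue ✓, 1938: Wed, 1939: Thu, 1940: Sat, 1941: Sun, 1942: Mon, 1943: Tue ✓, 1944: Thu, 1945: Fri, 1946: Sat, 1947: Sun, 1948: Tue ✓, 1949: Wed, 1950: Thu, 1951: Fri
Tuesdays: 1937, 1943, 1948.

3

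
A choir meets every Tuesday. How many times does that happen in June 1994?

4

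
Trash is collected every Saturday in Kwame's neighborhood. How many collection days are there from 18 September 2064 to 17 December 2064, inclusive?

18 September 2064 is a Thursday.
The range spans 91 days (inclusive of both endpoints).
91 = 7 × 13, so the span is exactly 13 full weeks.
Each full week contributes one Saturday: 13 so far.
Total: 13.

13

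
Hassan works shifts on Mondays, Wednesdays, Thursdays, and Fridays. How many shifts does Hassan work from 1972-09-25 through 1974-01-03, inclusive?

267

1972-09-25 is a Monday.
The range spans 466 days (inclusive of both endpoints).
466 = 7 × 66 + 4, so there are 66 full weeks plus 4 extra days.
Each full week contributes 4 days from the set (Mon, Wed, Thu, Fri): 66 × 4 = 264.
The 4 extra days are Monday, Tuesday, Wednesday, Thursday — 3 of them qualify.
Total: 264 + 3 = 267.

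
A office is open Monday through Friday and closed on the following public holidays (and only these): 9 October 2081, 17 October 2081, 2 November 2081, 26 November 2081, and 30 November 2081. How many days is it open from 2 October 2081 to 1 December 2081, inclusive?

40 business days

2 October 2081 is a Thursday.
That's 61 days from start to end, counting both.
61 = 7 × 8 + 5, so there are 8 full weeks plus 5 extra days.
Each full week contributes 5 weekdays (Mon–Fri): 8 × 5 = 40.
The 5 extra days are Thursday, Friday, Saturday, Sunday, Monday — 3 of them qualify.
Total: 40 + 3 = 43.
Holidays: 9 October 2081 (Thu); 17 October 2081 (Fri); 2 November 2081 (Sun); 26 November 2081 (Wed); 30 November 2081 (Sun).
3 of the 5 holidays fall on weekdays; the rest are weekends and were already excluded.
Business days: 43 − 3 = 40.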